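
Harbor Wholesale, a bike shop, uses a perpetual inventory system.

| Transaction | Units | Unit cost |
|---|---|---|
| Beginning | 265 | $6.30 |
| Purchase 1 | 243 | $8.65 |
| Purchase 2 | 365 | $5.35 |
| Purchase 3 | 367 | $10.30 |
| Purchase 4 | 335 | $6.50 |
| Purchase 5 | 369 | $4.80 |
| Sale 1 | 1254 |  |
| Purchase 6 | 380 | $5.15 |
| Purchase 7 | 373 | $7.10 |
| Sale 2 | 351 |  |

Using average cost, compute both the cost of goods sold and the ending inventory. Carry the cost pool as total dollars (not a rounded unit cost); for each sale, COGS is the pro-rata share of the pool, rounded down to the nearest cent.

COGS = $10,959.70; ending inventory = $7,098.60

After Beginning: 265 on hand, pool $1,669.50 (≈ $6.3000 each)
After Purchase 1: 508 on hand, pool $3,771.45 (≈ $7.4241 each)
After Purchase 2: 873 on hand, pool $5,724.20 (≈ $6.5569 each)
After Purchase 3: 1240 on hand, pool $9,504.30 (≈ $7.6648 each)
After Purchase 4: 1575 on hand, pool $11,681.80 (≈ $7.4170 each)
After Purchase 5: 1944 on hand, pool $13,453.00 (≈ $6.9203 each)
Sale 1, sell 1254: 1254/1944 × $13,453.00 → $8,678.01
After Purchase 6: 1070 on hand, pool $6,731.99 (≈ $6.2916 each)
After Purchase 7: 1443 on hand, pool $9,380.29 (≈ $6.5005 each)
Sale 2, sell 351: 351/1443 × $9,380.29 → $2,281.69
Total COGS = $8,678.01 + $2,281.69 = $10,959.70
Ending inventory (cost pool remaining) = $7,098.60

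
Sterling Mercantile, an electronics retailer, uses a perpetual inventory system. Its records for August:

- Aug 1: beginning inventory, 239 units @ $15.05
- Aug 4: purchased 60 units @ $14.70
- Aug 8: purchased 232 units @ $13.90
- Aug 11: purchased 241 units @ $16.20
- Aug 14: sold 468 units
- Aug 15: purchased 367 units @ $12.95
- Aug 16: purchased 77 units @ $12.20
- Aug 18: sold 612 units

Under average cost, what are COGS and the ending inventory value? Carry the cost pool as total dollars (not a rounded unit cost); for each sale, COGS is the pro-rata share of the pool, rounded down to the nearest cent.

After Aug 1: 239 on hand, pool $3,596.95 (≈ $15.0500 each)
After Aug 4: 299 on hand, pool $4,478.95 (≈ $14.9798 each)
After Aug 8: 531 on hand, pool $7,703.75 (≈ $14.5080 each)
After Aug 11: 772 on hand, pool $11,607.95 (≈ $15.0362 each)
Aug 14, sell 468: 468/772 × $11,607.95 → $7,036.94
After Aug 15: 671 on hand, pool $9,323.66 (≈ $13.8952 each)
After Aug 16: 748 on hand, pool $10,263.06 (≈ $13.7207 each)
Aug 18, sell 612: 612/748 × $10,263.06 → $8,397.04
Total COGS = $7,036.94 + $8,397.04 = $15,433.98
Ending inventory (cost pool remaining) = $1,866.02

COGS = $15,433.98; ending inventory = $1,866.02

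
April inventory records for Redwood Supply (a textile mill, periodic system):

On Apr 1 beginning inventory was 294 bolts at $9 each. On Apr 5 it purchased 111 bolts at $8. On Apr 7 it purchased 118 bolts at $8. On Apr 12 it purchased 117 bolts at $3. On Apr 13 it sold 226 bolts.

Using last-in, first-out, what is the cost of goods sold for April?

COGS = $1,223

Apr 13, 226 sold [LIFO — newest first]: 117 @ $3 + 109 @ $8 = $1,223
Ending inventory: 294 @ $9 + 111 @ $8 + 9 @ $8 = $3,606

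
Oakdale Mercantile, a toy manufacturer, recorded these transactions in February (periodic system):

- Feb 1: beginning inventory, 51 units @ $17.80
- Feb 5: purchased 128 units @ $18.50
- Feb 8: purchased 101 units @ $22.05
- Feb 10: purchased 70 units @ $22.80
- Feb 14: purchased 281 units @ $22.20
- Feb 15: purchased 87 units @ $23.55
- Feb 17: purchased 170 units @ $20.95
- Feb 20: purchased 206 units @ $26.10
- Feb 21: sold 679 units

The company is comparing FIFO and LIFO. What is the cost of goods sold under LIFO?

COGS = $15,782.15

FIFO COGS: 51 @ $17.80 + 128 @ $18.50 + 101 @ $22.05 + 70 @ $22.80 + 281 @ $22.20 + 48 @ $23.55 = $14,467.45
LIFO COGS: 206 @ $26.10 + 170 @ $20.95 + 87 @ $23.55 + 216 @ $22.20 = $15,782.15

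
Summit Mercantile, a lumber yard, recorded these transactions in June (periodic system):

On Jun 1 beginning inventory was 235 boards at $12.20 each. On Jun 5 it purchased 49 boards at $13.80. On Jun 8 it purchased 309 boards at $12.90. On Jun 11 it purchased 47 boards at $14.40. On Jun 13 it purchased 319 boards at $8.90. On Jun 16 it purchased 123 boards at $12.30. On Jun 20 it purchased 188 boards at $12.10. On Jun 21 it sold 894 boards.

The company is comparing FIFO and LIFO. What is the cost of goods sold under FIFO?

COGS = $10,466.70

FIFO COGS: 235 @ $12.20 + 49 @ $13.80 + 309 @ $12.90 + 47 @ $14.40 + 254 @ $8.90 = $10,466.70
LIFO COGS: 188 @ $12.10 + 123 @ $12.30 + 319 @ $8.90 + 47 @ $14.40 + 217 @ $12.90 = $10,102.90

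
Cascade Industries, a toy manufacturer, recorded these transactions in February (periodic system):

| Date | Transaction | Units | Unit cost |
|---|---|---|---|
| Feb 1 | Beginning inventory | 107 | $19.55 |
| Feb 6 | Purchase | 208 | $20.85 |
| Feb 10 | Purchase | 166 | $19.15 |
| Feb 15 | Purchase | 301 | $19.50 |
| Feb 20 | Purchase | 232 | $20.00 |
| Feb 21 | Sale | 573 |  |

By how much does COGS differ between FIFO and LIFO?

FIFO COGS: 107 @ $19.55 + 208 @ $20.85 + 166 @ $19.15 + 92 @ $19.50 = $11,401.55
LIFO COGS: 232 @ $20.00 + 301 @ $19.50 + 40 @ $19.15 = $11,275.50
Difference = |$11,401.55 − $11,275.50| = $126.05

$126.05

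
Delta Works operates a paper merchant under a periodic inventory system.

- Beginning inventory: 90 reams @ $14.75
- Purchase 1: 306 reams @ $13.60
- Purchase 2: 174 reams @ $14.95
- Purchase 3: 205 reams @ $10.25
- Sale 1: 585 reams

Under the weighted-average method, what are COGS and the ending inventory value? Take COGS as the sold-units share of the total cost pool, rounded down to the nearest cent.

COGS = $7,693.05; ending inventory = $2,498.60

Sale 1, sell 585: 585/775 × $10,191.65 → $7,693.05
Ending inventory (cost pool remaining) = $2,498.60
Check: goods available $10,191.65 = COGS $7,693.05 + ending $2,498.60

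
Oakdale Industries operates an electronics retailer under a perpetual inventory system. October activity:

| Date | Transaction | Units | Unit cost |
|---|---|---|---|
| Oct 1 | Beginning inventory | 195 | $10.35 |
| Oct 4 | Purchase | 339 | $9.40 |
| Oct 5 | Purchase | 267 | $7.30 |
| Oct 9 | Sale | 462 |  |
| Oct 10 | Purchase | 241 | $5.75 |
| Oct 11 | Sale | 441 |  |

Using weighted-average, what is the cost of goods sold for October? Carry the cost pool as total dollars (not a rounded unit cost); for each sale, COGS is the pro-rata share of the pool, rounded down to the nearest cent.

COGS = $7,481.99

After Oct 1: 195 on hand, pool $2,018.25 (≈ $10.3500 each)
After Oct 4: 534 on hand, pool $5,204.85 (≈ $9.7469 each)
After Oct 5: 801 on hand, pool $7,153.95 (≈ $8.9313 each)
Oct 9, sell 462: 462/801 × $7,153.95 → $4,126.24
After Oct 10: 580 on hand, pool $4,413.46 (≈ $7.6094 each)
Oct 11, sell 441: 441/580 × $4,413.46 → $3,355.75
Total COGS = $4,126.24 + $3,355.75 = $7,481.99
Ending inventory (cost pool remaining) = $1,057.71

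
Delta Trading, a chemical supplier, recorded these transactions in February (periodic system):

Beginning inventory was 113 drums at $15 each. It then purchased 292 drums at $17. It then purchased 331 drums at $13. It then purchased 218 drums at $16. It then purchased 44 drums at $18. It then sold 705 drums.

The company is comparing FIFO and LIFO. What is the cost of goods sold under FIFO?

COGS = $10,559

FIFO COGS: 113 @ $15 + 292 @ $17 + 300 @ $13 = $10,559
LIFO COGS: 44 @ $18 + 218 @ $16 + 331 @ $13 + 112 @ $17 = $10,487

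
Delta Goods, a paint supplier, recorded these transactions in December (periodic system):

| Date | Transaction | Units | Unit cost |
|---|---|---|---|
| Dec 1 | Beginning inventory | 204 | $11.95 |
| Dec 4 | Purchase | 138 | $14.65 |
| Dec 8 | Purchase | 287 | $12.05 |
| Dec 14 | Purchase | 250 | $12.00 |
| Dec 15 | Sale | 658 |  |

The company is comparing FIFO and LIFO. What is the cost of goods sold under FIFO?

FIFO COGS: 204 @ $11.95 + 138 @ $14.65 + 287 @ $12.05 + 29 @ $12.00 = $8,265.85
LIFO COGS: 250 @ $12.00 + 287 @ $12.05 + 121 @ $14.65 = $8,231.00

COGS = $8,265.85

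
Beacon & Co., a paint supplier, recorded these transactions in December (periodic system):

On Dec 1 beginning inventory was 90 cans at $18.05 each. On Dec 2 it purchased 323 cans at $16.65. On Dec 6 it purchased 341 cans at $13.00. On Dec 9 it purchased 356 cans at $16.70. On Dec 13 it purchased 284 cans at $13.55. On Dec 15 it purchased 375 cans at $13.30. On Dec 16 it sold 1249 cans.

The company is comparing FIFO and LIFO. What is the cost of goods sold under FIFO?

COGS = $19,264.10

FIFO COGS: 90 @ $18.05 + 323 @ $16.65 + 341 @ $13.00 + 356 @ $16.70 + 139 @ $13.55 = $19,264.10
LIFO COGS: 375 @ $13.30 + 284 @ $13.55 + 356 @ $16.70 + 234 @ $13.00 = $17,822.90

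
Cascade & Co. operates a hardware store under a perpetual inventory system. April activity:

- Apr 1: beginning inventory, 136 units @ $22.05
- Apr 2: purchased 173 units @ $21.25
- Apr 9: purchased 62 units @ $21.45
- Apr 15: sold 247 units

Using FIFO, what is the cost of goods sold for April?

COGS = $5,357.55

Apr 15, 247 sold [FIFO — oldest first]: 136 @ $22.05 + 111 @ $21.25 = $5,357.55
Ending inventory: 62 @ $21.25 + 62 @ $21.45 = $2,647.40
Check: goods available $8,004.95 = COGS $5,357.55 + ending $2,647.40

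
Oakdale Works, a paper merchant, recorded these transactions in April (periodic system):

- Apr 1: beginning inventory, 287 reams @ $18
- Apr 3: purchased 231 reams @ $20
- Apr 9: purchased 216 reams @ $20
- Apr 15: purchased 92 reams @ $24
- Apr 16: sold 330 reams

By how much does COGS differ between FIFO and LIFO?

$942

FIFO COGS: 287 @ $18 + 43 @ $20 = $6,026
LIFO COGS: 92 @ $24 + 216 @ $20 + 22 @ $20 = $6,968
Difference = |$6,026 − $6,968| = $942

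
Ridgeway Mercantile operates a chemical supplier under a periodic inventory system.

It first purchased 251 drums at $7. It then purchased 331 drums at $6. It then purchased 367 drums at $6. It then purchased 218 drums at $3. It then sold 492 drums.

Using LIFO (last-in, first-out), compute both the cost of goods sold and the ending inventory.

Sale 1 (492) [LIFO — newest first]: 218 @ $3 + 274 @ $6 = $2,298
Ending inventory: 251 @ $7 + 331 @ $6 + 93 @ $6 = $4,301

COGS = $2,298; ending inventory = $4,301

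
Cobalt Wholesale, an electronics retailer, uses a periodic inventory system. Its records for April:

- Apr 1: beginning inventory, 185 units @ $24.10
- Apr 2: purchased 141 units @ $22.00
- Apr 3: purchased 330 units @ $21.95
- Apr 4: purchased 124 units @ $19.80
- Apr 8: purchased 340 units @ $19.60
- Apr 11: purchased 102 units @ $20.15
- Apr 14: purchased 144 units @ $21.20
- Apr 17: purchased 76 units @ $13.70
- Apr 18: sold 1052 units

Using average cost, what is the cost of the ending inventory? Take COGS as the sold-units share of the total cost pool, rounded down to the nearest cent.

Apr 18, sell 1052: 1052/1442 × $30,072.50 → $21,939.16
Ending inventory (cost pool remaining) = $8,133.34

Ending inventory = $8,133.34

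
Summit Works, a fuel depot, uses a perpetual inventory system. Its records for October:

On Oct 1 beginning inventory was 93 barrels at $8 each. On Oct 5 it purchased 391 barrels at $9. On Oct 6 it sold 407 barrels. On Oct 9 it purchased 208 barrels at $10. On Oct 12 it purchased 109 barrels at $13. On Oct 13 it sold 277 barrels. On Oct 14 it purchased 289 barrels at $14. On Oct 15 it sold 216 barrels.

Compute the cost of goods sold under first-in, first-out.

Oct 6, 407 sold [FIFO — oldest first]: 93 @ $8 + 314 @ $9 = $3,570
Oct 13, 277 sold [FIFO — oldest first]: 77 @ $9 + 200 @ $10 = $2,693
Oct 15, 216 sold [FIFO — oldest first]: 8 @ $10 + 109 @ $13 + 99 @ $14 = $2,883
Total COGS = $3,570 + $2,693 + $2,883 = $9,146
Ending inventory: 190 @ $14 = $2,660

COGS = $9,146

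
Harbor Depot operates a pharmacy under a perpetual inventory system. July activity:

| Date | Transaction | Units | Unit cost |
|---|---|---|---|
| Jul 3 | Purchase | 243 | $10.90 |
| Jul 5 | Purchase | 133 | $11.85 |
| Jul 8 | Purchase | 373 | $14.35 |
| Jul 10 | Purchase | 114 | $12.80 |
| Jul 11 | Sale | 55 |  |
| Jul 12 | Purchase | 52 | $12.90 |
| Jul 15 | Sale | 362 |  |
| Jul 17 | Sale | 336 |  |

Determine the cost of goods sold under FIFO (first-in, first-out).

Jul 11, 55 sold [FIFO — oldest first]: 55 @ $10.90 = $599.50
Jul 15, 362 sold [FIFO — oldest first]: 188 @ $10.90 + 133 @ $11.85 + 41 @ $14.35 = $4,213.60
Jul 17, 336 sold [FIFO — oldest first]: 332 @ $14.35 + 4 @ $12.80 = $4,815.40
Total COGS = $599.50 + $4,213.60 + $4,815.40 = $9,628.50
Ending inventory: 110 @ $12.80 + 52 @ $12.90 = $2,078.80

COGS = $9,628.50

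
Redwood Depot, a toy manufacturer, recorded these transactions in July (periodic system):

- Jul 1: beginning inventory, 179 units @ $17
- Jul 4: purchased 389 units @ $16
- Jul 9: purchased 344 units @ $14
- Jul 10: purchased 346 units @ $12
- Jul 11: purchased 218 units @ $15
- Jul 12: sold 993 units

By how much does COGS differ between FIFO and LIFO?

$1,457

FIFO COGS: 179 @ $17 + 389 @ $16 + 344 @ $14 + 81 @ $12 = $15,055
LIFO COGS: 218 @ $15 + 346 @ $12 + 344 @ $14 + 85 @ $16 = $13,598
Difference = |$15,055 − $13,598| = $1,457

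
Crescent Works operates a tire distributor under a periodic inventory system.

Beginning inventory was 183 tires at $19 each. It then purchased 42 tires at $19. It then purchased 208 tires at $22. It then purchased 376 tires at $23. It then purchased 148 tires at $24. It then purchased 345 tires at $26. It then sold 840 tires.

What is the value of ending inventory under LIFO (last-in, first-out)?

Sale 1 (840) [LIFO — newest first]: 345 @ $26 + 148 @ $24 + 347 @ $23 = $20,503
Ending inventory: 183 @ $19 + 42 @ $19 + 208 @ $22 + 29 @ $23 = $9,518

Ending inventory = $9,518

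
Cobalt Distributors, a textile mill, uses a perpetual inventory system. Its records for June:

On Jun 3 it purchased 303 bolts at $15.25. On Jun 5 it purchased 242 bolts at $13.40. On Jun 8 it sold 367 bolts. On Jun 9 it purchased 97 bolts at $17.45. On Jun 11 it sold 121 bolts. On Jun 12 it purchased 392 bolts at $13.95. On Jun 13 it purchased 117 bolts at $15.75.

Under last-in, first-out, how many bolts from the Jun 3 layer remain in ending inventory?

154

Jun 8, 367 sold [LIFO — newest first]: 242 @ $13.40 + 125 @ $15.25 = $5,149.05
Jun 11, 121 sold [LIFO — newest first]: 97 @ $17.45 + 24 @ $15.25 = $2,058.65
Total COGS = $5,149.05 + $2,058.65 = $7,207.70
Ending inventory: 154 @ $15.25 + 392 @ $13.95 + 117 @ $15.75 = $9,659.65
Check: goods available $16,867.35 = COGS $7,207.70 + ending $9,659.65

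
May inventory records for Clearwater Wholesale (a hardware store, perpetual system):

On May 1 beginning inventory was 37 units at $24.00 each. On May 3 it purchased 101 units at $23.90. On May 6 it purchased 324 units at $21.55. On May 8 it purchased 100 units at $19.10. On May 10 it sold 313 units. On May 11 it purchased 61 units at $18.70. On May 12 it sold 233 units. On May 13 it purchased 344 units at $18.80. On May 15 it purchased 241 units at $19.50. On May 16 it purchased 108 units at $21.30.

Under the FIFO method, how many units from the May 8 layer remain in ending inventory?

May 10, 313 sold [FIFO — oldest first]: 37 @ $24.00 + 101 @ $23.90 + 175 @ $21.55 = $7,073.15
May 12, 233 sold [FIFO — oldest first]: 149 @ $21.55 + 84 @ $19.10 = $4,815.35
Total COGS = $7,073.15 + $4,815.35 = $11,888.50
Ending inventory: 16 @ $19.10 + 61 @ $18.70 + 344 @ $18.80 + 241 @ $19.50 + 108 @ $21.30 = $14,913.40

16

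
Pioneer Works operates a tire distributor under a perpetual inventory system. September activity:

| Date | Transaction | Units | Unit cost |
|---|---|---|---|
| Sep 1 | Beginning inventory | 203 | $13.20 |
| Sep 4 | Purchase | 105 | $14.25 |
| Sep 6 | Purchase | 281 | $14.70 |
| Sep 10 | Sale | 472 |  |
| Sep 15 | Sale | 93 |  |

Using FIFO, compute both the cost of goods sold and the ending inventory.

COGS = $7,953.75; ending inventory = $352.80

Sep 10, 472 sold [FIFO — oldest first]: 203 @ $13.20 + 105 @ $14.25 + 164 @ $14.70 = $6,586.65
Sep 15, 93 sold [FIFO — oldest first]: 93 @ $14.70 = $1,367.10
Total COGS = $6,586.65 + $1,367.10 = $7,953.75
Ending inventory: 24 @ $14.70 = $352.80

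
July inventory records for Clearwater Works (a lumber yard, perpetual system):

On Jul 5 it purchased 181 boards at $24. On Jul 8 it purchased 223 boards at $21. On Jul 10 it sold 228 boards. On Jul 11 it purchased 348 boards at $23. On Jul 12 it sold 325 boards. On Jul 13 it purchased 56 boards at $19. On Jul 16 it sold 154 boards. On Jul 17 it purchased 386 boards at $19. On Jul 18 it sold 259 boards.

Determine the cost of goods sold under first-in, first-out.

COGS = $21,097

Jul 10, 228 sold [FIFO — oldest first]: 181 @ $24 + 47 @ $21 = $5,331
Jul 12, 325 sold [FIFO — oldest first]: 176 @ $21 + 149 @ $23 = $7,123
Jul 16, 154 sold [FIFO — oldest first]: 154 @ $23 = $3,542
Jul 18, 259 sold [FIFO — oldest first]: 45 @ $23 + 56 @ $19 + 158 @ $19 = $5,101
Total COGS = $5,331 + $7,123 + $3,542 + $5,101 = $21,097
Ending inventory: 228 @ $19 = $4,332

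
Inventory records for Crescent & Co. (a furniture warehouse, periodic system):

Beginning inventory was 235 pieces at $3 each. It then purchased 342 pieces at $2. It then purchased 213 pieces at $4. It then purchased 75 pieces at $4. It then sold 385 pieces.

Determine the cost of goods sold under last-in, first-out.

COGS = $1,346

Sale 1 (385) [LIFO — newest first]: 75 @ $4 + 213 @ $4 + 97 @ $2 = $1,346
Ending inventory: 235 @ $3 + 245 @ $2 = $1,195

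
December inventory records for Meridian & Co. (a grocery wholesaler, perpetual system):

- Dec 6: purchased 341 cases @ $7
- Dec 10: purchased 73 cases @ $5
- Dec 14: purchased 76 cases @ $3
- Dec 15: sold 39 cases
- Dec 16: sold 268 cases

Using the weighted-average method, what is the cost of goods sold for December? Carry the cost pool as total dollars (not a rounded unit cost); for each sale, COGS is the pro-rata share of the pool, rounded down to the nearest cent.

After Dec 6: 341 on hand, pool $2,387.00 (≈ $7.0000 each)
After Dec 10: 414 on hand, pool $2,752.00 (≈ $6.6473 each)
After Dec 14: 490 on hand, pool $2,980.00 (≈ $6.0816 each)
Dec 15, sell 39: 39/490 × $2,980.00 → $237.18
Dec 16, sell 268: 268/451 × $2,742.82 → $1,629.87
Total COGS = $237.18 + $1,629.87 = $1,867.05
Ending inventory (cost pool remaining) = $1,112.95

COGS = $1,867.05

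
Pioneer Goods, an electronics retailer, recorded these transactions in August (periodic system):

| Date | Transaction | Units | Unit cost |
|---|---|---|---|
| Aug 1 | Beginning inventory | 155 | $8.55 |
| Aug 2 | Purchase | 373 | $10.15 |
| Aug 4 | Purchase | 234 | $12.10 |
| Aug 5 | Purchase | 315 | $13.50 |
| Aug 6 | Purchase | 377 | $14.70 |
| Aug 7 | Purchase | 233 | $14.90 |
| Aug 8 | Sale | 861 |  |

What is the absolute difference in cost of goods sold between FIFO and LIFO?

$3,123.00

FIFO COGS: 155 @ $8.55 + 373 @ $10.15 + 234 @ $12.10 + 99 @ $13.50 = $9,279.10
LIFO COGS: 233 @ $14.90 + 377 @ $14.70 + 251 @ $13.50 = $12,402.10
Difference = |$9,279.10 − $12,402.10| = $3,123.00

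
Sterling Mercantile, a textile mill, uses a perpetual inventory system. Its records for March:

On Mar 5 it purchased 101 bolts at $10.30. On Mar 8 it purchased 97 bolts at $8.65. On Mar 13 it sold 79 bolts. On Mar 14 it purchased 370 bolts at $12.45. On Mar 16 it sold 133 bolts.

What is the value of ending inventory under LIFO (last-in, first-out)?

Ending inventory = $4,146.65

Mar 13, 79 sold [LIFO — newest first]: 79 @ $8.65 = $683.35
Mar 16, 133 sold [LIFO — newest first]: 133 @ $12.45 = $1,655.85
Total COGS = $683.35 + $1,655.85 = $2,339.20
Ending inventory: 101 @ $10.30 + 18 @ $8.65 + 237 @ $12.45 = $4,146.65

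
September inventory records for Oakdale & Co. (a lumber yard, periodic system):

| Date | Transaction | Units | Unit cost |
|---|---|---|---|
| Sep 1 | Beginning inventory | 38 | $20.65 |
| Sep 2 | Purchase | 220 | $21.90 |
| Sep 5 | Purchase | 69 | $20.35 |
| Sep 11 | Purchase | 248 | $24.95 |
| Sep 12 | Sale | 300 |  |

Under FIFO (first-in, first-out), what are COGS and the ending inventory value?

COGS = $6,457.40; ending inventory = $6,737.05

Sep 12, 300 sold [FIFO — oldest first]: 38 @ $20.65 + 220 @ $21.90 + 42 @ $20.35 = $6,457.40
Ending inventory: 27 @ $20.35 + 248 @ $24.95 = $6,737.05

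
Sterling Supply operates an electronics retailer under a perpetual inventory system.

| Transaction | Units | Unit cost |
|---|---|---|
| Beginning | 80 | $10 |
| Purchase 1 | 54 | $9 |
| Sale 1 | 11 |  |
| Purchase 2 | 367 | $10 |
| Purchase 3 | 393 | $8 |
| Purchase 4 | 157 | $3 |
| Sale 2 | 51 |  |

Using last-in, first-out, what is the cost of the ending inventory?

Sale 1 (11) [LIFO — newest first]: 11 @ $9 = $99
Sale 2 (51) [LIFO — newest first]: 51 @ $3 = $153
Total COGS = $99 + $153 = $252
Ending inventory: 80 @ $10 + 43 @ $9 + 367 @ $10 + 393 @ $8 + 106 @ $3 = $8,319
Check: goods available $8,571 = COGS $252 + ending $8,319

Ending inventory = $8,319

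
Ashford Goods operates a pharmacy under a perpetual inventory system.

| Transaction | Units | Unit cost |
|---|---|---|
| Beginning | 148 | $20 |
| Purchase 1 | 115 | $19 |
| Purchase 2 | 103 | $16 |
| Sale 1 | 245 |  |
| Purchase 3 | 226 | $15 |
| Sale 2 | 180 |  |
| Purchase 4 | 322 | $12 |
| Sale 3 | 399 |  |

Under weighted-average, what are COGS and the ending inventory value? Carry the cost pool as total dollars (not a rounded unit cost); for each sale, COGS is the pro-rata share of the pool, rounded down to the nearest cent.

After Beginning: 148 on hand, pool $2,960.00 (≈ $20.0000 each)
After Purchase 1: 263 on hand, pool $5,145.00 (≈ $19.5627 each)
After Purchase 2: 366 on hand, pool $6,793.00 (≈ $18.5601 each)
Sale 1, sell 245: 245/366 × $6,793.00 → $4,547.22
After Purchase 3: 347 on hand, pool $5,635.78 (≈ $16.2414 each)
Sale 2, sell 180: 180/347 × $5,635.78 → $2,923.45
After Purchase 4: 489 on hand, pool $6,576.33 (≈ $13.4485 each)
Sale 3, sell 399: 399/489 × $6,576.33 → $5,365.96
Total COGS = $4,547.22 + $2,923.45 + $5,365.96 = $12,836.63
Ending inventory (cost pool remaining) = $1,210.37

COGS = $12,836.63; ending inventory = $1,210.37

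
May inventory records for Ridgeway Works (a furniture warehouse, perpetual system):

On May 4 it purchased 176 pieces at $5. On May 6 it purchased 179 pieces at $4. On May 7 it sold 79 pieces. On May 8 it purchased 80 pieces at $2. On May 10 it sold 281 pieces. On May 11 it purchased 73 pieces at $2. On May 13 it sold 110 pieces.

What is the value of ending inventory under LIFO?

Ending inventory = $190

May 7, 79 sold [LIFO — newest first]: 79 @ $4 = $316
May 10, 281 sold [LIFO — newest first]: 80 @ $2 + 100 @ $4 + 101 @ $5 = $1,065
May 13, 110 sold [LIFO — newest first]: 73 @ $2 + 37 @ $5 = $331
Total COGS = $316 + $1,065 + $331 = $1,712
Ending inventory: 38 @ $5 = $190
Check: goods available $1,902 = COGS $1,712 + ending $190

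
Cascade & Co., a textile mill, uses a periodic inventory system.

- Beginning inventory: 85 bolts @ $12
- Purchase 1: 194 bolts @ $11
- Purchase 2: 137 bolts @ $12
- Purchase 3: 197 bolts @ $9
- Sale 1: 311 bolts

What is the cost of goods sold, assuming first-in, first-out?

COGS = $3,538

Sale 1 (311) [FIFO — oldest first]: 85 @ $12 + 194 @ $11 + 32 @ $12 = $3,538
Ending inventory: 105 @ $12 + 197 @ $9 = $3,033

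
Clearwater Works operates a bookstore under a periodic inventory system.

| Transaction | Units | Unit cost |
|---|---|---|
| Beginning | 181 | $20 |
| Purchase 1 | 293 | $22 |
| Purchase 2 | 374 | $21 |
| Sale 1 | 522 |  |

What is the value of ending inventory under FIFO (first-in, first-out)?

Sale 1 (522) [FIFO — oldest first]: 181 @ $20 + 293 @ $22 + 48 @ $21 = $11,074
Ending inventory: 326 @ $21 = $6,846
Check: goods available $17,920 = COGS $11,074 + ending $6,846

Ending inventory = $6,846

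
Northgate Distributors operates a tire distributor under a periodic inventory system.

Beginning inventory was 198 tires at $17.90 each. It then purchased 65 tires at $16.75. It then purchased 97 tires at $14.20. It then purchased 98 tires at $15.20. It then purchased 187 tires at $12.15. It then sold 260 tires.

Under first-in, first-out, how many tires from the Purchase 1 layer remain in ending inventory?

Sale 1 (260) [FIFO — oldest first]: 198 @ $17.90 + 62 @ $16.75 = $4,582.70
Ending inventory: 3 @ $16.75 + 97 @ $14.20 + 98 @ $15.20 + 187 @ $12.15 = $5,189.30

3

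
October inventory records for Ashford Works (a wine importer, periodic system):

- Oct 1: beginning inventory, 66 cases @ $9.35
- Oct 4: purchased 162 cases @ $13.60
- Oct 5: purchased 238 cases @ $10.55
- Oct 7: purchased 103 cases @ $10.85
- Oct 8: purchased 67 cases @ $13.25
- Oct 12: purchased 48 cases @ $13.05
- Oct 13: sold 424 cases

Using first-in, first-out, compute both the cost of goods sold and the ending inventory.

COGS = $4,888.10; ending inventory = $3,074.80

Oct 13, 424 sold [FIFO — oldest first]: 66 @ $9.35 + 162 @ $13.60 + 196 @ $10.55 = $4,888.10
Ending inventory: 42 @ $10.55 + 103 @ $10.85 + 67 @ $13.25 + 48 @ $13.05 = $3,074.80
Check: goods available $7,962.90 = COGS $4,888.10 + ending $3,074.80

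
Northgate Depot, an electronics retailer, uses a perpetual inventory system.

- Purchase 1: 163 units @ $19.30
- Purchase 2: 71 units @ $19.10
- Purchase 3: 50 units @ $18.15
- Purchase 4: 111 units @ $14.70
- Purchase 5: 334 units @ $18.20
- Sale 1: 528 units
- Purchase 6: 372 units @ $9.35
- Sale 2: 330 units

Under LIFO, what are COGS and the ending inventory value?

COGS = $12,333.80; ending inventory = $4,264.40

Sale 1 (528) [LIFO — newest first]: 334 @ $18.20 + 111 @ $14.70 + 50 @ $18.15 + 33 @ $19.10 = $9,248.30
Sale 2 (330) [LIFO — newest first]: 330 @ $9.35 = $3,085.50
Total COGS = $9,248.30 + $3,085.50 = $12,333.80
Ending inventory: 163 @ $19.30 + 38 @ $19.10 + 42 @ $9.35 = $4,264.40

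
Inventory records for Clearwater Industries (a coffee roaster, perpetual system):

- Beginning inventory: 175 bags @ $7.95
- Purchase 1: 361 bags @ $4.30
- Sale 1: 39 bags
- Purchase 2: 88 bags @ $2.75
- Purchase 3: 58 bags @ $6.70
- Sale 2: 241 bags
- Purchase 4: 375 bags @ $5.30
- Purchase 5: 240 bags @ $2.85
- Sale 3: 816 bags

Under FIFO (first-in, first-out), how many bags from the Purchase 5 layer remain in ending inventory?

Sale 1 (39) [FIFO — oldest first]: 39 @ $7.95 = $310.05
Sale 2 (241) [FIFO — oldest first]: 136 @ $7.95 + 105 @ $4.30 = $1,532.70
Sale 3 (816) [FIFO — oldest first]: 256 @ $4.30 + 88 @ $2.75 + 58 @ $6.70 + 375 @ $5.30 + 39 @ $2.85 = $3,830.05
Total COGS = $310.05 + $1,532.70 + $3,830.05 = $5,672.80
Ending inventory: 201 @ $2.85 = $572.85

201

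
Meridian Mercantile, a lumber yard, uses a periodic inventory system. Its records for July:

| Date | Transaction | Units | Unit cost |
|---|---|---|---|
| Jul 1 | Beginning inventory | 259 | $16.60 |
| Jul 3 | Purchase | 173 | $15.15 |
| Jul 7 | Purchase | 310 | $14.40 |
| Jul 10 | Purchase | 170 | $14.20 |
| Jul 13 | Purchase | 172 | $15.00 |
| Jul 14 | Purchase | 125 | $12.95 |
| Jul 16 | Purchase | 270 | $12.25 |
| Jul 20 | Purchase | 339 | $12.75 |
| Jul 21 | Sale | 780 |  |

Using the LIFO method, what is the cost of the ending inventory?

Ending inventory = $15,688.35

Jul 21, 780 sold [LIFO — newest first]: 339 @ $12.75 + 270 @ $12.25 + 125 @ $12.95 + 46 @ $15.00 = $9,938.50
Ending inventory: 259 @ $16.60 + 173 @ $15.15 + 310 @ $14.40 + 170 @ $14.20 + 126 @ $15.00 = $15,688.35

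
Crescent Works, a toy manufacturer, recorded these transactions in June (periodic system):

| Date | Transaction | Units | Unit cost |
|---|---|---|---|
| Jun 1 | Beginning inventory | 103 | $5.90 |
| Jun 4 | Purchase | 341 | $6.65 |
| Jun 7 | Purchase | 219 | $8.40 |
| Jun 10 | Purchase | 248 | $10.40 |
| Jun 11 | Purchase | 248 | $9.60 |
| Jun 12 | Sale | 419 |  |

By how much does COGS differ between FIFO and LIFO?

$1,450.10

FIFO COGS: 103 @ $5.90 + 316 @ $6.65 = $2,709.10
LIFO COGS: 248 @ $9.60 + 171 @ $10.40 = $4,159.20
Difference = |$2,709.10 − $4,159.20| = $1,450.10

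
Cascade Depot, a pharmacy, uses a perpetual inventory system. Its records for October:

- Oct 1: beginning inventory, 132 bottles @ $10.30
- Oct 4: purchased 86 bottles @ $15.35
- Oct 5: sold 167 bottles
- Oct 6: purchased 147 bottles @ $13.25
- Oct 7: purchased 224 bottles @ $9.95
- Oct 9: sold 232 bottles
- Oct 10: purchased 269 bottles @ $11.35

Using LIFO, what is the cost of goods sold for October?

Oct 5, 167 sold [LIFO — newest first]: 86 @ $15.35 + 81 @ $10.30 = $2,154.40
Oct 9, 232 sold [LIFO — newest first]: 224 @ $9.95 + 8 @ $13.25 = $2,334.80
Total COGS = $2,154.40 + $2,334.80 = $4,489.20
Ending inventory: 51 @ $10.30 + 139 @ $13.25 + 269 @ $11.35 = $5,420.20
Check: goods available $9,909.40 = COGS $4,489.20 + ending $5,420.20

COGS = $4,489.20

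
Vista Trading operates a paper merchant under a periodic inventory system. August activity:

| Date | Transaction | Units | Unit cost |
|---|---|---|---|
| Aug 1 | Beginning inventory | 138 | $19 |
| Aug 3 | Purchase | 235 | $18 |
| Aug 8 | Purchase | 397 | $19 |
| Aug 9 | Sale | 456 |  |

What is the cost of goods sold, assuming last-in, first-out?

Aug 9, 456 sold [LIFO — newest first]: 397 @ $19 + 59 @ $18 = $8,605
Ending inventory: 138 @ $19 + 176 @ $18 = $5,790

COGS = $8,605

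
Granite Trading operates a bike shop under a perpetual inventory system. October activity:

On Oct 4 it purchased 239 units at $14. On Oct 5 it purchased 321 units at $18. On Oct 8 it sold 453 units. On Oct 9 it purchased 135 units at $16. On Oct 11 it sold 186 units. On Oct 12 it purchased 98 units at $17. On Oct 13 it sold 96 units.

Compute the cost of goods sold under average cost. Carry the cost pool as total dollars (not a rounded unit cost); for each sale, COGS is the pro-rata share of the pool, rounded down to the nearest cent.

After Oct 4: 239 on hand, pool $3,346.00 (≈ $14.0000 each)
After Oct 5: 560 on hand, pool $9,124.00 (≈ $16.2929 each)
Oct 8, sell 453: 453/560 × $9,124.00 → $7,380.66
After Oct 9: 242 on hand, pool $3,903.34 (≈ $16.1295 each)
Oct 11, sell 186: 186/242 × $3,903.34 → $3,000.08
After Oct 12: 154 on hand, pool $2,569.26 (≈ $16.6835 each)
Oct 13, sell 96: 96/154 × $2,569.26 → $1,601.61
Total COGS = $7,380.66 + $3,000.08 + $1,601.61 = $11,982.35
Ending inventory (cost pool remaining) = $967.65

COGS = $11,982.35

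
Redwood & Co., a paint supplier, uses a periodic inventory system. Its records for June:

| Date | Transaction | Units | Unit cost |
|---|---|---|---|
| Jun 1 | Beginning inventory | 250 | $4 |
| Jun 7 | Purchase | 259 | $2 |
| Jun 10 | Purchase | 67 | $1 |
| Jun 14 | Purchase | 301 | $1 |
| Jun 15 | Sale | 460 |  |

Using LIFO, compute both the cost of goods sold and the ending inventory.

Jun 15, 460 sold [LIFO — newest first]: 301 @ $1 + 67 @ $1 + 92 @ $2 = $552
Ending inventory: 250 @ $4 + 167 @ $2 = $1,334

COGS = $552; ending inventory = $1,334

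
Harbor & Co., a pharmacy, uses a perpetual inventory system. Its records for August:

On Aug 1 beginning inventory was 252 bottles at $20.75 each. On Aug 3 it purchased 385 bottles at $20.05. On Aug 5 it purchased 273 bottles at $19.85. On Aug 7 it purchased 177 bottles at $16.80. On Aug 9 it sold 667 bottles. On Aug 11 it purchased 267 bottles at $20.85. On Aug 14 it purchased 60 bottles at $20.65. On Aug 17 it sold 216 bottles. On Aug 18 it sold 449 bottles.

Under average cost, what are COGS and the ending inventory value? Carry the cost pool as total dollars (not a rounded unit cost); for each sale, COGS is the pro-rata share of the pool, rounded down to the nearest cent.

COGS = $26,494.58; ending inventory = $1,652.27

After Aug 1: 252 on hand, pool $5,229.00 (≈ $20.7500 each)
After Aug 3: 637 on hand, pool $12,948.25 (≈ $20.3269 each)
After Aug 5: 910 on hand, pool $18,367.30 (≈ $20.1838 each)
After Aug 7: 1087 on hand, pool $21,340.90 (≈ $19.6328 each)
Aug 9, sell 667: 667/1087 × $21,340.90 → $13,095.10
After Aug 11: 687 on hand, pool $13,812.75 (≈ $20.1059 each)
After Aug 14: 747 on hand, pool $15,051.75 (≈ $20.1496 each)
Aug 17, sell 216: 216/747 × $15,051.75 → $4,352.31
Aug 18, sell 449: 449/531 × $10,699.44 → $9,047.17
Total COGS = $13,095.10 + $4,352.31 + $9,047.17 = $26,494.58
Ending inventory (cost pool remaining) = $1,652.27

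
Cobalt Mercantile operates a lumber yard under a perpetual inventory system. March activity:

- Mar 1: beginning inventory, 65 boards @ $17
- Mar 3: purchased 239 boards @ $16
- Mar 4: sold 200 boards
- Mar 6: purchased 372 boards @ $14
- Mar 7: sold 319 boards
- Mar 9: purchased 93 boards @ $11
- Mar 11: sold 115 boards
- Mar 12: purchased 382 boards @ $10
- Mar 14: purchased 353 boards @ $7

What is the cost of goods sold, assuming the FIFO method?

Mar 4, 200 sold [FIFO — oldest first]: 65 @ $17 + 135 @ $16 = $3,265
Mar 7, 319 sold [FIFO — oldest first]: 104 @ $16 + 215 @ $14 = $4,674
Mar 11, 115 sold [FIFO — oldest first]: 115 @ $14 = $1,610
Total COGS = $3,265 + $4,674 + $1,610 = $9,549
Ending inventory: 42 @ $14 + 93 @ $11 + 382 @ $10 + 353 @ $7 = $7,902
Check: goods available $17,451 = COGS $9,549 + ending $7,902

COGS = $9,549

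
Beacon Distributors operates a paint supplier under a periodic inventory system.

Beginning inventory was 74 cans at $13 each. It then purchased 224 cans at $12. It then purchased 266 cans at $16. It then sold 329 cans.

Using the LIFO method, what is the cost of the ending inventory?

Ending inventory = $2,894

Sale 1 (329) [LIFO — newest first]: 266 @ $16 + 63 @ $12 = $5,012
Ending inventory: 74 @ $13 + 161 @ $12 = $2,894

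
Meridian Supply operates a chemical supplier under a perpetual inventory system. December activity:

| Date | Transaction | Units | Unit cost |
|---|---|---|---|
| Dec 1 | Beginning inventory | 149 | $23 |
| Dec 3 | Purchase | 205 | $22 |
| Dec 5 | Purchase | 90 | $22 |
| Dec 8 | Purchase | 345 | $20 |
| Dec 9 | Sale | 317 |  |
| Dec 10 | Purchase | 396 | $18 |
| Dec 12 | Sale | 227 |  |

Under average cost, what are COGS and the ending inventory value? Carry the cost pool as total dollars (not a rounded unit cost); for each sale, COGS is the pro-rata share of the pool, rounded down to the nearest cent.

After Dec 1: 149 on hand, pool $3,427.00 (≈ $23.0000 each)
After Dec 3: 354 on hand, pool $7,937.00 (≈ $22.4209 each)
After Dec 5: 444 on hand, pool $9,917.00 (≈ $22.3356 each)
After Dec 8: 789 on hand, pool $16,817.00 (≈ $21.3143 each)
Dec 9, sell 317: 317/789 × $16,817.00 → $6,756.64
After Dec 10: 868 on hand, pool $17,188.36 (≈ $19.8023 each)
Dec 12, sell 227: 227/868 × $17,188.36 → $4,495.11
Total COGS = $6,756.64 + $4,495.11 = $11,251.75
Ending inventory (cost pool remaining) = $12,693.25

COGS = $11,251.75; ending inventory = $12,693.25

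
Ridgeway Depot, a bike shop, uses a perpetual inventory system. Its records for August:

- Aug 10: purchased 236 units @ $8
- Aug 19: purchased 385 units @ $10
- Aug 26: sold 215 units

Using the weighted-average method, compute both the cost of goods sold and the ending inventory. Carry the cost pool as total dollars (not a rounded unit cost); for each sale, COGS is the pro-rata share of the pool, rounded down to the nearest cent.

COGS = $1,986.58; ending inventory = $3,751.42

After Aug 10: 236 on hand, pool $1,888.00 (≈ $8.0000 each)
After Aug 19: 621 on hand, pool $5,738.00 (≈ $9.2399 each)
Aug 26, sell 215: 215/621 × $5,738.00 → $1,986.58
Ending inventory (cost pool remaining) = $3,751.42
Check: goods available $5,738.00 = COGS $1,986.58 + ending $3,751.42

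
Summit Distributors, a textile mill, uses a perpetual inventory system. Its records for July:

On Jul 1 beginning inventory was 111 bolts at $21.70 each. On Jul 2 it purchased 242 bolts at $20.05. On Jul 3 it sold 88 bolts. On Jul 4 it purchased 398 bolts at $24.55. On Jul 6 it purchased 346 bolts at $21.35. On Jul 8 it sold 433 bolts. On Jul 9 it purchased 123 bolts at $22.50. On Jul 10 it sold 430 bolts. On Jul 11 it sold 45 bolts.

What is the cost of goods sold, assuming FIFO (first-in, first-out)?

Jul 3, 88 sold [FIFO — oldest first]: 88 @ $21.70 = $1,909.60
Jul 8, 433 sold [FIFO — oldest first]: 23 @ $21.70 + 242 @ $20.05 + 168 @ $24.55 = $9,475.60
Jul 10, 430 sold [FIFO — oldest first]: 230 @ $24.55 + 200 @ $21.35 = $9,916.50
Jul 11, 45 sold [FIFO — oldest first]: 45 @ $21.35 = $960.75
Total COGS = $1,909.60 + $9,475.60 + $9,916.50 + $960.75 = $22,262.45
Ending inventory: 101 @ $21.35 + 123 @ $22.50 = $4,923.85

COGS = $22,262.45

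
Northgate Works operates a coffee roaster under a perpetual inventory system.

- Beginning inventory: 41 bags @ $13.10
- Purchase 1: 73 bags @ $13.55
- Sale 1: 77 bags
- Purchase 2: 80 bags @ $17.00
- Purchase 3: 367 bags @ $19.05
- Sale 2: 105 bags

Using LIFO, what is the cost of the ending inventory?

Sale 1 (77) [LIFO — newest first]: 73 @ $13.55 + 4 @ $13.10 = $1,041.55
Sale 2 (105) [LIFO — newest first]: 105 @ $19.05 = $2,000.25
Total COGS = $1,041.55 + $2,000.25 = $3,041.80
Ending inventory: 37 @ $13.10 + 80 @ $17.00 + 262 @ $19.05 = $6,835.80

Ending inventory = $6,835.80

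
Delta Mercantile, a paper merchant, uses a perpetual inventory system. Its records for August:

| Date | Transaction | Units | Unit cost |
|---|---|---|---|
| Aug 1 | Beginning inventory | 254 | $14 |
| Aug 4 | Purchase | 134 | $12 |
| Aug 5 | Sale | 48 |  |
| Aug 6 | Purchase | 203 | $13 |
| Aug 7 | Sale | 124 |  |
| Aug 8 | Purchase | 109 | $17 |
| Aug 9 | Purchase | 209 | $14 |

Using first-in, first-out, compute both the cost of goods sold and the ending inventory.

Aug 5, 48 sold [FIFO — oldest first]: 48 @ $14 = $672
Aug 7, 124 sold [FIFO — oldest first]: 124 @ $14 = $1,736
Total COGS = $672 + $1,736 = $2,408
Ending inventory: 82 @ $14 + 134 @ $12 + 203 @ $13 + 109 @ $17 + 209 @ $14 = $10,174
Check: goods available $12,582 = COGS $2,408 + ending $10,174

COGS = $2,408; ending inventory = $10,174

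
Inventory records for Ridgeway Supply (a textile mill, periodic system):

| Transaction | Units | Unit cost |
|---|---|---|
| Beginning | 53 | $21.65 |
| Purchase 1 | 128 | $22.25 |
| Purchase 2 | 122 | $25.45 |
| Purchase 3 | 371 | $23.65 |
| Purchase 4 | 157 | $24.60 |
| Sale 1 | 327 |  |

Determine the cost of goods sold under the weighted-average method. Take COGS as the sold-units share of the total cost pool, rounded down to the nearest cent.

COGS = $7,766.42

Sale 1, sell 327: 327/831 × $19,736.70 → $7,766.42
Ending inventory (cost pool remaining) = $11,970.28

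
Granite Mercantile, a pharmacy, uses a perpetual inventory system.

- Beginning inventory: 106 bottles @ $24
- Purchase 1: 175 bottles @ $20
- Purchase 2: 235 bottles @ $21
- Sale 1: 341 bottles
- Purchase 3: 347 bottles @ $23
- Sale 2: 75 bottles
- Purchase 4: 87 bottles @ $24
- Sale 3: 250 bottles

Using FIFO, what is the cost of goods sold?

COGS = $14,429

Sale 1 (341) [FIFO — oldest first]: 106 @ $24 + 175 @ $20 + 60 @ $21 = $7,304
Sale 2 (75) [FIFO — oldest first]: 75 @ $21 = $1,575
Sale 3 (250) [FIFO — oldest first]: 100 @ $21 + 150 @ $23 = $5,550
Total COGS = $7,304 + $1,575 + $5,550 = $14,429
Ending inventory: 197 @ $23 + 87 @ $24 = $6,619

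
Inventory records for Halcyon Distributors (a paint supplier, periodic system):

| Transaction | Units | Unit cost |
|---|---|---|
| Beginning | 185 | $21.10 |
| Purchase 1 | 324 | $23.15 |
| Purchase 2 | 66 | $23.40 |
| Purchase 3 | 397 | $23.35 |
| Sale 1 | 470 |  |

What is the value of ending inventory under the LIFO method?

Ending inventory = $11,242.05

Sale 1 (470) [LIFO — newest first]: 397 @ $23.35 + 66 @ $23.40 + 7 @ $23.15 = $10,976.40
Ending inventory: 185 @ $21.10 + 317 @ $23.15 = $11,242.05
Check: goods available $22,218.45 = COGS $10,976.40 + ending $11,242.05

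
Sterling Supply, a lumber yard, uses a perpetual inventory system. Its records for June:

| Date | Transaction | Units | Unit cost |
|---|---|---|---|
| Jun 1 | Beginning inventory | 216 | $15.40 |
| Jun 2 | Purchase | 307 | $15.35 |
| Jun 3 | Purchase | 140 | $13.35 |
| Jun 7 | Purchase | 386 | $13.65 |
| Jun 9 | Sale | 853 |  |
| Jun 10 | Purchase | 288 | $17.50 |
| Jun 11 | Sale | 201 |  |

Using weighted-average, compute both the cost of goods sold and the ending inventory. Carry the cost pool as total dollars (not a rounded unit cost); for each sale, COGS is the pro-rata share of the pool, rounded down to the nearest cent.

After Jun 1: 216 on hand, pool $3,326.40 (≈ $15.4000 each)
After Jun 2: 523 on hand, pool $8,038.85 (≈ $15.3707 each)
After Jun 3: 663 on hand, pool $9,907.85 (≈ $14.9440 each)
After Jun 7: 1049 on hand, pool $15,176.75 (≈ $14.4678 each)
Jun 9, sell 853: 853/1049 × $15,176.75 → $12,341.05
After Jun 10: 484 on hand, pool $7,875.70 (≈ $16.2721 each)
Jun 11, sell 201: 201/484 × $7,875.70 → $3,270.69
Total COGS = $12,341.05 + $3,270.69 = $15,611.74
Ending inventory (cost pool remaining) = $4,605.01
Check: goods available $20,216.75 = COGS $15,611.74 + ending $4,605.01

COGS = $15,611.74; ending inventory = $4,605.01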